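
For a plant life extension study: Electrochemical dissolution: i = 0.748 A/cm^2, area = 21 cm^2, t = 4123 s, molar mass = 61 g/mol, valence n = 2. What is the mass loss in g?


Apply Faraday's law: m = i*A*t*M / (n*F)
Total charge passed Q = i*A*t = 0.748*21*4123 = 64764.084 C
m = Q*M/(n*F) = 64764.084*61/(2*96485) = 20.473 g

20.473 g


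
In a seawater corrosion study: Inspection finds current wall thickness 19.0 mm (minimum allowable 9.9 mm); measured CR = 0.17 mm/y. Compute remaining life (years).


Apply the remaining-life relation: RL = (t_current − t_min) / CR
RL = (19.0 − 9.9) / 0.17 = 9.1 / 0.17 = 53.5 years

53.5 years


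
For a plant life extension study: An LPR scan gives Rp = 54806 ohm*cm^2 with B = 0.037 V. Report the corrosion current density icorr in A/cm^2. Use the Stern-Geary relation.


Apply the Stern-Geary relation: icorr = B / Rp
icorr = 0.037 / 54806 = 6.751×10^-7 A/cm^2

6.751×10^-7 A/cm^2


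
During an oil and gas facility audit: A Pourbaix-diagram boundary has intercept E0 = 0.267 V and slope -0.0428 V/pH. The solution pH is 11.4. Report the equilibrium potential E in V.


Apply the Pourbaix line equation: E = E0 + slope*pH
E = 0.267 + (-0.0428)*11.4 = 0.267 + (-0.48792) = -0.22092 V
Rounded to 4 decimal places: E = -0.2209 V

-0.2209 V


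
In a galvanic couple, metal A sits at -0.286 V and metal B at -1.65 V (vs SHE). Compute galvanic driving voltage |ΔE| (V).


Driving voltage is the absolute potential difference.
|ΔE| = |-0.286 − (-1.65)| = 1.364 V

1.364 V


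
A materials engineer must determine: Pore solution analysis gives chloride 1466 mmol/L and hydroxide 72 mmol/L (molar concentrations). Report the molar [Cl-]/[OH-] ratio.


Threshold parameter = [Cl-] / [OH-] (molar basis; both in mmol/L, so units cancel)
Ratio = 1466 / 72 = 20.36

20.36


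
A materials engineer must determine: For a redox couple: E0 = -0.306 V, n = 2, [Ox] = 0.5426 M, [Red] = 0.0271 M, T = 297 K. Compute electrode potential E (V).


Apply the Nernst equation: E = E0 + (RT/nF)*ln([Ox]/[Red])
Step 1: RT/nF = 8.314*297/(2*96485) = 0.01279607 V
Step 2: [Ox]/[Red] = 0.5426/0.0271 = 20.02214
Step 3: ln(20.02214) = 2.996839
Step 4: correction = 0.01279607 * 2.996839 = 0.038 V
E = -0.306 + 0.038 = -0.268 V

-0.268 V


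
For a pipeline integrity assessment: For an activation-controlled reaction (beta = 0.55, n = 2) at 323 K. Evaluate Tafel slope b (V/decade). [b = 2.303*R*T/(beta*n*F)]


Apply the Tafel slope relation: b = 2.303*R*T/(beta*n*F)
Numerator: 2.303 * 8.314 * 323 = 6184.53
Denominator: 0.55 * 2 * 96485 = 106133.5
b = 6184.53 / 106133.5 = 0.058 V/decade

0.058 V/decade


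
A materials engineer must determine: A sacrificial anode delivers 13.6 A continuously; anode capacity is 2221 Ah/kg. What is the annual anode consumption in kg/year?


Annual consumption = current * hours per year / capacity
Rate = 13.6 * 8760 / 2221 = 53.6 kg/year

53.6 kg/year


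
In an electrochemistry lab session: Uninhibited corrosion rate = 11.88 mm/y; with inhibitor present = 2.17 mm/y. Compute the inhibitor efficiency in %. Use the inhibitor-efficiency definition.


Apply the inhibitor-efficiency definition: IE = (CR_blank − CR_inh)/CR_blank × 100
IE = (11.88 − 2.17) / 11.88 × 100
IE = 9.71 / 11.88 × 100 = 81.7 %

81.7 %


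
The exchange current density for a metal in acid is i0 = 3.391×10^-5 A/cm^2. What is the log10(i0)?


i0 = 3.391×10^-5 A/cm^2
log10(i0) = -4.47

-4.47


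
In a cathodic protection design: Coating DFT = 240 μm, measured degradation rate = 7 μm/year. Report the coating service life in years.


Service life = thickness / degradation rate
Life = 240 / 7 = 34.3 years

34.3 years


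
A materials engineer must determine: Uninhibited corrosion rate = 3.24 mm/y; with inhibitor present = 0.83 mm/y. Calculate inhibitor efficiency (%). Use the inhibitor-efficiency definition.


Apply the inhibitor-efficiency definition: IE = (CR_blank − CR_inh)/CR_blank × 100
IE = (3.24 − 0.83) / 3.24 × 100
IE = 2.41 / 3.24 × 100 = 74.4 %

74.4 %


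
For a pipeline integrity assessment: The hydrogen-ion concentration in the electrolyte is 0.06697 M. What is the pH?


pH = −log10[H+]
pH = −log10(0.06697) = 1.17

1.17


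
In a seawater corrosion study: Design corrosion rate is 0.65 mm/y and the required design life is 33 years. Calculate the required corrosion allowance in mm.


Corrosion allowance = CR × design life
CA = 0.65 * 33 = 21.45 mm

21.45 mm


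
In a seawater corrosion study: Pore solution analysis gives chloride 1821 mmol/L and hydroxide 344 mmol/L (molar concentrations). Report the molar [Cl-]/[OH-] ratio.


Threshold parameter = [Cl-] / [OH-] (molar basis; both in mmol/L, so units cancel)
Ratio = 1821 / 344 = 5.29

5.29


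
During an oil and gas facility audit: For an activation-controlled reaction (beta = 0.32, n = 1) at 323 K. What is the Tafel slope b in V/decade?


Apply the Tafel slope relation: b = 2.303*R*T/(beta*n*F)
Numerator: 2.303 * 8.314 * 323 = 6184.53
Denominator: 0.32 * 1 * 96485 = 30875.2
b = 6184.53 / 30875.2 = 0.2003 V/decade

0.2003 V/decade


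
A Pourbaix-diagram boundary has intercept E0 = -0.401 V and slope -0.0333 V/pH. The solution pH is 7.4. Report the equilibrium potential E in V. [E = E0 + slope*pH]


Apply the Pourbaix line equation: E = E0 + slope*pH
E = -0.401 + (-0.0333)*7.4 = -0.401 + (-0.24642) = -0.64742 V
Rounded to 3 decimal places: E = -0.647 V

-0.647 V


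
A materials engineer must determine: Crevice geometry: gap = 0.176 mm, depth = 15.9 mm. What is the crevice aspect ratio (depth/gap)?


Aspect ratio = depth / gap
Ratio = 15.9 / 0.176 = 90.3

90.3


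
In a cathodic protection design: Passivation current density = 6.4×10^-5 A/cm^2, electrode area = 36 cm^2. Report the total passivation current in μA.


I = i_pass * A, then convert A → μA (×10^6)
I = 6.4×10^-5 * 36 * 10^6 = 2304.0 μA

2304.0 μA


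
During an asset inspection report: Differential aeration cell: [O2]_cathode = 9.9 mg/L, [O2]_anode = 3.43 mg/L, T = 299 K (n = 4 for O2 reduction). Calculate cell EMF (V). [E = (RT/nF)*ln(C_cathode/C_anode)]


Apply the Nernst concentration-cell relation: E = (RT/nF)*ln(C_cathode/C_anode)
RT/nF = 8.314*299/(4*96485) = 0.00644112 V
ln(9.9/3.43) = 1.05997
E = 0.00644112 * 1.05997 = 0.00683 V

0.00683 V


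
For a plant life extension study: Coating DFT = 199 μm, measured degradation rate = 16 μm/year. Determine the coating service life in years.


Service life = thickness / degradation rate
Life = 199 / 16 = 12.4 years

12.4 years


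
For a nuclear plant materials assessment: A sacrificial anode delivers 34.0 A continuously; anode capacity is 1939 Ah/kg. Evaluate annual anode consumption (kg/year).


Annual consumption = current * hours per year / capacity
Rate = 34.0 * 8760 / 1939 = 153.6 kg/year

153.6 kg/year


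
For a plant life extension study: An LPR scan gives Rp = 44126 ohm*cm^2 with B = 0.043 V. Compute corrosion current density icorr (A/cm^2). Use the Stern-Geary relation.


Apply the Stern-Geary relation: icorr = B / Rp
icorr = 0.043 / 44126 = 9.745×10^-7 A/cm^2

9.745×10^-7 A/cm^2


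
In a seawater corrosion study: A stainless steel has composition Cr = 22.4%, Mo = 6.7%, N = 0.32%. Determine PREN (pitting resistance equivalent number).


Apply the PREN formula: PREN = Cr + 3.3*Mo + 16*N
PREN = 22.4 + 3.3*6.7 + 16*0.32
PREN = 22.4 + 22.11 + 5.12 = 49.63

49.63


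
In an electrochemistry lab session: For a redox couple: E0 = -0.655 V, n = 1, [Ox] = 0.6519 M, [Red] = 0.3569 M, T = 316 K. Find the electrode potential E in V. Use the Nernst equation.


Apply the Nernst equation: E = E0 + (RT/nF)*ln([Ox]/[Red])
Step 1: RT/nF = 8.314*316/(1*96485) = 0.02722935 V
Step 2: [Ox]/[Red] = 0.6519/0.3569 = 1.826562
Step 3: ln(1.826562) = 0.602436
Step 4: correction = 0.02722935 * 0.602436 = 0.016 V
E = -0.655 + 0.016 = -0.639 V

-0.639 V


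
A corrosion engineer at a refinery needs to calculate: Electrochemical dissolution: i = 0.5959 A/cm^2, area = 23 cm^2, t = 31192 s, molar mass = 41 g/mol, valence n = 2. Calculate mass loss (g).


Apply Faraday's law: m = i*A*t*M / (n*F)
Total charge passed Q = i*A*t = 0.5959*23*31192 = 427508.1944 C
m = Q*M/(n*F) = 427508.1944*41/(2*96485) = 90.8319 g

90.8319 g


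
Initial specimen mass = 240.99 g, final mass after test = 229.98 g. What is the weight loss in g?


Weight loss = initial − final
WL = 240.99 − 229.98 = 11.01 g

11.01 g


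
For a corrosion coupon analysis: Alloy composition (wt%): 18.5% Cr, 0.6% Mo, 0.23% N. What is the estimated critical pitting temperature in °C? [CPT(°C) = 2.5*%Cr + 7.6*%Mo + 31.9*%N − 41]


Apply the ASTM G48 empirical CPT estimate: CPT(°C) = 2.5*%Cr + 7.6*%Mo + 31.9*%N − 41
2.5*18.5 = 46.25; 7.6*0.6 = 4.56; 31.9*0.23 = 7.337
CPT = 46.25 + 4.56 + 7.337 − 41 = 17.147 °C
Rounded to 0.1 °C: CPT ≈ 17.1 °C

17.1 °C


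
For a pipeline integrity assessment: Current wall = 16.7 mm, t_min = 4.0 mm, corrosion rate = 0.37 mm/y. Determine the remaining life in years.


Apply the remaining-life relation: RL = (t_current − t_min) / CR
RL = (16.7 − 4.0) / 0.37 = 12.7 / 0.37 = 34.3 years

34.3 years


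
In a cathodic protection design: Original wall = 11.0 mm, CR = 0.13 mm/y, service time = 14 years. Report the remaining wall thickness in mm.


Remaining wall = original − CR × time
t = 11.0 − 0.13*14 = 11.0 − 1.82 = 9.18 mm

9.18 mm


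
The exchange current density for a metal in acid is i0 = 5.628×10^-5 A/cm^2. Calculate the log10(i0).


i0 = 5.628×10^-5 A/cm^2
log10(i0) = -4.25

-4.25


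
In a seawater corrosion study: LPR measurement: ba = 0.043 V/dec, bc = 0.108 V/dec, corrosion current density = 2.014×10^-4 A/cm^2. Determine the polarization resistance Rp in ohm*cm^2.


Apply the Stern-Geary equation: Rp = ba*bc / (2.303*icorr*(ba+bc))
ba*bc = 0.043*0.108 = 0.004644
ba+bc = 0.151; 2.303*icorr*(ba+bc) = 2.303*2.014×10^-4*0.151 = 7.0037454×10^-5
Rp = 0.004644 / 7.0037454×10^-5 = 66.31 ohm*cm^2

66.31 ohm*cm^2


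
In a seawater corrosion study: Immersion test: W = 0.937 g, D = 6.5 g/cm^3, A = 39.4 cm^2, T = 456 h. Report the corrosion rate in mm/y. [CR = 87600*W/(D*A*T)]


Apply the mm/y weight-loss relation: CR = 87600 * W / (D * A * T)
Numerator: 87600 * 0.937 = 82081.2
Denominator: 6.5 * 39.4 * 456 = 116781.6
CR = 82081.2 / 116781.6 = 0.70286 mm/y

0.70286 mm/y


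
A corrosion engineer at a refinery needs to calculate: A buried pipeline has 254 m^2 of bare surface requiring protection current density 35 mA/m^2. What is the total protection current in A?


I = area * current density, then convert mA → A (÷1000)
I = 254 * 35 / 1000 = 8.89 A

8.89 A


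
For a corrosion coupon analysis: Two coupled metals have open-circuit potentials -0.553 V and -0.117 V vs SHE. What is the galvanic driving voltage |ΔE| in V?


Driving voltage is the absolute potential difference.
|ΔE| = |-0.553 − (-0.117)| = 0.436 V

0.436 V


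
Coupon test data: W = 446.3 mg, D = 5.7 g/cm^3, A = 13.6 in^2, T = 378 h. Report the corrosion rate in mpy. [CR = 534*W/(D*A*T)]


Apply the mpy weight-loss relation: CR = 534 * W / (D * A * T)
Numerator: 534 * 446.3 = 238324.2
Denominator: 5.7 * 13.6 * 378 = 29302.56
CR = 238324.2 / 29302.56 = 8.133 mpy

8.133 mpy


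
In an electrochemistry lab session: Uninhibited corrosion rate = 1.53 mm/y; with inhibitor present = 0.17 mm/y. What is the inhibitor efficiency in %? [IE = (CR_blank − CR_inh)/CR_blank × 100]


Apply the inhibitor-efficiency definition: IE = (CR_blank − CR_inh)/CR_blank × 100
IE = (1.53 − 0.17) / 1.53 × 100
IE = 1.36 / 1.53 × 100 = 88.9 %

88.9 %


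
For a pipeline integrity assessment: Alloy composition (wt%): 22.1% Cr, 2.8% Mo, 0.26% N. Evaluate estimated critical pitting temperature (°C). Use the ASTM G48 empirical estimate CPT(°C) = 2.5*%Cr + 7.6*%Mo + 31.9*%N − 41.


Apply the ASTM G48 empirical CPT estimate: CPT(°C) = 2.5*%Cr + 7.6*%Mo + 31.9*%N − 41
2.5*22.1 = 55.25; 7.6*2.8 = 21.28; 31.9*0.26 = 8.294
CPT = 55.25 + 21.28 + 8.294 − 41 = 43.824 °C
Rounded to 0.1 °C: CPT ≈ 43.8 °C

43.8 °C


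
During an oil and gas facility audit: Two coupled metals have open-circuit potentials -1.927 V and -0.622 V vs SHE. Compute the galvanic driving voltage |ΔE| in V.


Driving voltage is the absolute potential difference.
|ΔE| = |-1.927 − (-0.622)| = 1.305 V

1.305 V


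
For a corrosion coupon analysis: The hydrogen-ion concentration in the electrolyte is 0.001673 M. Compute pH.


pH = −log10[H+]
pH = −log10(0.001673) = 2.78

2.78


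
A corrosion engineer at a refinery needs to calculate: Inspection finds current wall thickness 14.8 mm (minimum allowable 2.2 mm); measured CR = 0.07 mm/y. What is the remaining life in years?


Apply the remaining-life relation: RL = (t_current − t_min) / CR
RL = (14.8 − 2.2) / 0.07 = 12.6 / 0.07 = 180.0 years

180.0 years


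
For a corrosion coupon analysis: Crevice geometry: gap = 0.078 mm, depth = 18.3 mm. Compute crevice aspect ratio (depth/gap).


Aspect ratio = depth / gap
Ratio = 18.3 / 0.078 = 234.6

234.6


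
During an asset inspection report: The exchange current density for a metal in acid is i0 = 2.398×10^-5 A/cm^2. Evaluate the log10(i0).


i0 = 2.398×10^-5 A/cm^2
log10(i0) = -4.62

-4.62


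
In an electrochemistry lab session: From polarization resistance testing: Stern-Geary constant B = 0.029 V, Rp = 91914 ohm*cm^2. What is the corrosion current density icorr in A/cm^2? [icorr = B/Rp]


Apply the Stern-Geary relation: icorr = B / Rp
icorr = 0.029 / 91914 = 3.155×10^-7 A/cm^2

3.155×10^-7 A/cm^2


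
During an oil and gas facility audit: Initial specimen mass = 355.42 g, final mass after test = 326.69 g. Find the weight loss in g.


Weight loss = initial − final
WL = 355.42 − 326.69 = 28.73 g

28.73 g


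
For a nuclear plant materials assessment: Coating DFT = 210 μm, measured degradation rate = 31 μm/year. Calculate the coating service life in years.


Service life = thickness / degradation rate
Life = 210 / 31 = 6.8 years

6.8 years


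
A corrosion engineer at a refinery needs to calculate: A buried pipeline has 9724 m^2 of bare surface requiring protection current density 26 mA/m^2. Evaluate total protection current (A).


I = area * current density, then convert mA → A (÷1000)
I = 9724 * 26 / 1000 = 252.82 A

252.82 A


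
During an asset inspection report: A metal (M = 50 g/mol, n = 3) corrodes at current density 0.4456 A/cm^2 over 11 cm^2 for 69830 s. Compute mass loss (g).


Apply Faraday's law: m = i*A*t*M / (n*F)
Total charge passed Q = i*A*t = 0.4456*11*69830 = 342278.728 C
m = Q*M/(n*F) = 342278.728*50/(3*96485) = 59.12469 g

59.12469 g


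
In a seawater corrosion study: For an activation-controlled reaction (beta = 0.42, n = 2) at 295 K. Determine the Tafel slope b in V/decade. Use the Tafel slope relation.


Apply the Tafel slope relation: b = 2.303*R*T/(beta*n*F)
Numerator: 2.303 * 8.314 * 295 = 5648.41
Denominator: 0.42 * 2 * 96485 = 81047.4
b = 5648.41 / 81047.4 = 0.07 V/decade

0.07 V/decade


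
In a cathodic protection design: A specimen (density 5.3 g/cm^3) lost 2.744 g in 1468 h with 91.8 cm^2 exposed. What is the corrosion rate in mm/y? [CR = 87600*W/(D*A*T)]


Apply the mm/y weight-loss relation: CR = 87600 * W / (D * A * T)
Numerator: 87600 * 2.744 = 240374.4
Denominator: 5.3 * 91.8 * 1468 = 714240.72
CR = 240374.4 / 714240.72 = 0.336545 mm/y

0.336545 mm/y


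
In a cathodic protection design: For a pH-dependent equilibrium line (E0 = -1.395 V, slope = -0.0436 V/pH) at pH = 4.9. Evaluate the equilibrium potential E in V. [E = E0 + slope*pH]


Apply the Pourbaix line equation: E = E0 + slope*pH
E = -1.395 + (-0.0436)*4.9 = -1.395 + (-0.21364) = -1.60864 V
Rounded to 3 decimal places: E = -1.609 V

-1.609 V


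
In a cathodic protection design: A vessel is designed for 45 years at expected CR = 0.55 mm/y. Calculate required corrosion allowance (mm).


Corrosion allowance = CR × design life
CA = 0.55 * 45 = 24.75 mm

24.75 mm


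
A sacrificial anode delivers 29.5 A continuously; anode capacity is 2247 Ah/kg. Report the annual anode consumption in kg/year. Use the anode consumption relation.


Annual consumption = current * hours per year / capacity
Rate = 29.5 * 8760 / 2247 = 115.0 kg/year

115.0 kg/year


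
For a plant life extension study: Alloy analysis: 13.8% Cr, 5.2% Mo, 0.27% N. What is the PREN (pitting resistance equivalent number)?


Apply the PREN formula: PREN = Cr + 3.3*Mo + 16*N
PREN = 13.8 + 3.3*5.2 + 16*0.27
PREN = 13.8 + 17.16 + 4.32 = 35.28

35.28


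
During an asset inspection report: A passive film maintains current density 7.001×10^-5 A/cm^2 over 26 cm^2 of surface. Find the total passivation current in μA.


I = i_pass * A, then convert A → μA (×10^6)
I = 7.001×10^-5 * 26 * 10^6 = 1820.26 μA

1820.26 μA


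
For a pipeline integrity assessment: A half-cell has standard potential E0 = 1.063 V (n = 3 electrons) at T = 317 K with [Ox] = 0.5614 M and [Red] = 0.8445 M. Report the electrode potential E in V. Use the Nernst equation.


Apply the Nernst equation: E = E0 + (RT/nF)*ln([Ox]/[Red])
Step 1: RT/nF = 8.314*317/(3*96485) = 0.00910517 V
Step 2: [Ox]/[Red] = 0.5614/0.8445 = 0.664772
Step 3: ln(0.664772) = -0.408311
Step 4: correction = 0.00910517 * -0.408311 = -0.004 V
E = 1.063 + -0.004 = 1.059 V

1.059 V


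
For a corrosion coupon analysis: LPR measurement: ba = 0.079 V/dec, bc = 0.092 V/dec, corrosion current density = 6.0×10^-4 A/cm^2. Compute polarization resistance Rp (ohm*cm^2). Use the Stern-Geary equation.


Apply the Stern-Geary equation: Rp = ba*bc / (2.303*icorr*(ba+bc))
ba*bc = 0.079*0.092 = 0.007268
ba+bc = 0.171; 2.303*icorr*(ba+bc) = 2.303*6.0×10^-4*0.171 = 2.362878×10^-4
Rp = 0.007268 / 2.362878×10^-4 = 30.8 ohm*cm^2

30.8 ohm*cm^2


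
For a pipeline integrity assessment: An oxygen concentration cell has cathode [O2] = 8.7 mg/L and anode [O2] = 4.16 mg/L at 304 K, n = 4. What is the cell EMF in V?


Apply the Nernst concentration-cell relation: E = (RT/nF)*ln(C_cathode/C_anode)
RT/nF = 8.314*304/(4*96485) = 0.00654883 V
ln(8.7/4.16) = 0.73781
E = 0.00654883 * 0.73781 = 0.00483 V

0.00483 V


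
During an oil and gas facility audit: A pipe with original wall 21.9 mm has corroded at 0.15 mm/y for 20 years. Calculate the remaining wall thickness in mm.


Remaining wall = original − CR × time
t = 21.9 − 0.15*20 = 21.9 − 3.0 = 18.9 mm

18.9 mm


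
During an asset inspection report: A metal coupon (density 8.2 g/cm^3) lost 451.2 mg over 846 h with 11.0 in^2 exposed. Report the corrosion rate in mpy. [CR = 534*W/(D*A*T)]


Apply the mpy weight-loss relation: CR = 534 * W / (D * A * T)
Numerator: 534 * 451.2 = 240940.8
Denominator: 8.2 * 11.0 * 846 = 76309.2
CR = 240940.8 / 76309.2 = 3.1574 mpy

3.1574 mpy


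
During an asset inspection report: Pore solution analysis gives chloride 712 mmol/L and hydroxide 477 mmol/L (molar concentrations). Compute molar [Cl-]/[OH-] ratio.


Threshold parameter = [Cl-] / [OH-] (molar basis; both in mmol/L, so units cancel)
Ratio = 712 / 477 = 1.49

1.49


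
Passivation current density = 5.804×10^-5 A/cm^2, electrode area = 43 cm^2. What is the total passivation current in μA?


I = i_pass * A, then convert A → μA (×10^6)
I = 5.804×10^-5 * 43 * 10^6 = 2495.72 μA

2495.72 μA


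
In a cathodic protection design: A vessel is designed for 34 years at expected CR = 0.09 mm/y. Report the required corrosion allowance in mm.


Corrosion allowance = CR × design life
CA = 0.09 * 34 = 3.06 mm

3.06 mm


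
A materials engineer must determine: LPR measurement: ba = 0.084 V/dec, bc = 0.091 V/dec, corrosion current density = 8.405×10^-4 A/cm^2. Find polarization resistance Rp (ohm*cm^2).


Apply the Stern-Geary equation: Rp = ba*bc / (2.303*icorr*(ba+bc))
ba*bc = 0.084*0.091 = 0.007644
ba+bc = 0.175; 2.303*icorr*(ba+bc) = 2.303*8.405×10^-4*0.175 = 3.3874251×10^-4
Rp = 0.007644 / 3.3874251×10^-4 = 22.57 ohm*cm^2

22.57 ohm*cm^2


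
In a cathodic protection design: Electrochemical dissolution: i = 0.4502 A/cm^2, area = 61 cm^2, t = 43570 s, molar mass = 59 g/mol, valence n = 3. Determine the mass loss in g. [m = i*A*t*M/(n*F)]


Apply Faraday's law: m = i*A*t*M / (n*F)
Total charge passed Q = i*A*t = 0.4502*61*43570 = 1196528.054 C
m = Q*M/(n*F) = 1196528.054*59/(3*96485) = 243.88991 g

243.88991 g


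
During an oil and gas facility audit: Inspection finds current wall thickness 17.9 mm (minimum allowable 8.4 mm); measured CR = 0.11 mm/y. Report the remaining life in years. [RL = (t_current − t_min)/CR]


Apply the remaining-life relation: RL = (t_current − t_min) / CR
RL = (17.9 − 8.4) / 0.11 = 9.5 / 0.11 = 86.4 years

86.4 years


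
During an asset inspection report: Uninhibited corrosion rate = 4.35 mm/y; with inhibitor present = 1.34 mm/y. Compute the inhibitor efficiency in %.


Apply the inhibitor-efficiency definition: IE = (CR_blank − CR_inh)/CR_blank × 100
IE = (4.35 − 1.34) / 4.35 × 100
IE = 3.01 / 4.35 × 100 = 69.2 %

69.2 %


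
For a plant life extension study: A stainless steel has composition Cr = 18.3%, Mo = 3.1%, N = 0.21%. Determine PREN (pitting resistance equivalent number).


Apply the PREN formula: PREN = Cr + 3.3*Mo + 16*N
PREN = 18.3 + 3.3*3.1 + 16*0.21
PREN = 18.3 + 10.23 + 3.36 = 31.89

31.89


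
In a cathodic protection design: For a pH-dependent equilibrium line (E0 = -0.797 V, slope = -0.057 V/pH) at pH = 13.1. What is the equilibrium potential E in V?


Apply the Pourbaix line equation: E = E0 + slope*pH
E = -0.797 + (-0.057)*13.1 = -0.797 + (-0.7467) = -1.5437 V
Rounded to 4 decimal places: E = -1.5437 V

-1.5437 V


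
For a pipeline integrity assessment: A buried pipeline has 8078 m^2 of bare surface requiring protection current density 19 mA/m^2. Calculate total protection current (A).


I = area * current density, then convert mA → A (÷1000)
I = 8078 * 19 / 1000 = 153.48 A

153.48 A


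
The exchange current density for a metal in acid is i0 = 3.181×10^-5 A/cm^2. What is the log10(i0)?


i0 = 3.181×10^-5 A/cm^2
log10(i0) = -4.497

-4.497


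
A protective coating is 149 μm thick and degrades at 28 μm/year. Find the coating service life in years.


Service life = thickness / degradation rate
Life = 149 / 28 = 5.3 years

5.3 years


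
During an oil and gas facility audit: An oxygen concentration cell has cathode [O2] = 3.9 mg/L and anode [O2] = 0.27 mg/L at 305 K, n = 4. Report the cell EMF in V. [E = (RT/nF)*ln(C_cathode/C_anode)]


Apply the Nernst concentration-cell relation: E = (RT/nF)*ln(C_cathode/C_anode)
RT/nF = 8.314*305/(4*96485) = 0.00657037 V
ln(3.9/0.27) = 2.67031
E = 0.00657037 * 2.67031 = 0.01754 V

0.01754 V


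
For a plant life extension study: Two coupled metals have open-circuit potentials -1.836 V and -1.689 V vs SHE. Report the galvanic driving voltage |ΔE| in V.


Driving voltage is the absolute potential difference.
|ΔE| = |-1.836 − (-1.689)| = 0.147 V

0.147 V


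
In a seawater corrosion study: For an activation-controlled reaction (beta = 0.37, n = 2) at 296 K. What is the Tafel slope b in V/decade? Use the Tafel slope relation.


Apply the Tafel slope relation: b = 2.303*R*T/(beta*n*F)
Numerator: 2.303 * 8.314 * 296 = 5667.55
Denominator: 0.37 * 2 * 96485 = 71398.9
b = 5667.55 / 71398.9 = 0.079 V/decade

0.079 V/decade


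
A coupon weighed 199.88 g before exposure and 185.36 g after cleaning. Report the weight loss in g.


Weight loss = initial − final
WL = 199.88 − 185.36 = 14.52 g

14.52 g


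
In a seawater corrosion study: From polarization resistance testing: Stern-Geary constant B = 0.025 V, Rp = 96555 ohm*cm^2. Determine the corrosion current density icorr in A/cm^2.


Apply the Stern-Geary relation: icorr = B / Rp
icorr = 0.025 / 96555 = 2.589×10^-7 A/cm^2

2.589×10^-7 A/cm^2


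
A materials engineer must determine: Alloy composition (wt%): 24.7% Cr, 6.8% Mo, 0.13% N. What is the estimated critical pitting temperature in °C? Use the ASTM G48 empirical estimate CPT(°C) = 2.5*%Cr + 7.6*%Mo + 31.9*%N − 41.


Apply the ASTM G48 empirical CPT estimate: CPT(°C) = 2.5*%Cr + 7.6*%Mo + 31.9*%N − 41
2.5*24.7 = 61.75; 7.6*6.8 = 51.68; 31.9*0.13 = 4.147
CPT = 61.75 + 51.68 + 4.147 − 41 = 76.577 °C
Rounded to 0.1 °C: CPT ≈ 76.6 °C

76.6 °C


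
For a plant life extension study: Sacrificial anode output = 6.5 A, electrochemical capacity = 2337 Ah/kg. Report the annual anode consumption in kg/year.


Annual consumption = current * hours per year / capacity
Rate = 6.5 * 8760 / 2337 = 24.4 kg/year

24.4 kg/year


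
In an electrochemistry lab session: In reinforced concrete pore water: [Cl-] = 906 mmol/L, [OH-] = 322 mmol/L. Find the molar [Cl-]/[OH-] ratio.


Threshold parameter = [Cl-] / [OH-] (molar basis; both in mmol/L, so units cancel)
Ratio = 906 / 322 = 2.81

2.81


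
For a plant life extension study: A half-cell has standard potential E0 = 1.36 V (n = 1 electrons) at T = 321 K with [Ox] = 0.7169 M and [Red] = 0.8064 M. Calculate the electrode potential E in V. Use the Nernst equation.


Apply the Nernst equation: E = E0 + (RT/nF)*ln([Ox]/[Red])
Step 1: RT/nF = 8.314*321/(1*96485) = 0.0276602 V
Step 2: [Ox]/[Red] = 0.7169/0.8064 = 0.889013
Step 3: ln(0.889013) = -0.117643
Step 4: correction = 0.0276602 * -0.117643 = -0.003 V
E = 1.36 + -0.003 = 1.357 V

1.357 V


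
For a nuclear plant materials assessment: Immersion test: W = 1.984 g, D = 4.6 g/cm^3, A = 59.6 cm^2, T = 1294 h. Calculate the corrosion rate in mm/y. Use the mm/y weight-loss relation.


Apply the mm/y weight-loss relation: CR = 87600 * W / (D * A * T)
Numerator: 87600 * 1.984 = 173798.4
Denominator: 4.6 * 59.6 * 1294 = 354763.04
CR = 173798.4 / 354763.04 = 0.4899 mm/y

0.4899 mm/y


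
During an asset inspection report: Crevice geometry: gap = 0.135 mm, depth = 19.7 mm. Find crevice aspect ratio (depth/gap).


Aspect ratio = depth / gap
Ratio = 19.7 / 0.135 = 145.9

145.9


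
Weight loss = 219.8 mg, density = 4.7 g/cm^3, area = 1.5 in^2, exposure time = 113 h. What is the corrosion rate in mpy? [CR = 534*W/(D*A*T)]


Apply the mpy weight-loss relation: CR = 534 * W / (D * A * T)
Numerator: 534 * 219.8 = 117373.2
Denominator: 4.7 * 1.5 * 113 = 796.65
CR = 117373.2 / 796.65 = 147.333 mpy

147.333 mpy


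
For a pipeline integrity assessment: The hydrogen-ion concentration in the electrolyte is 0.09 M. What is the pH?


pH = −log10[H+]
pH = −log10(0.09) = 1.05

1.05


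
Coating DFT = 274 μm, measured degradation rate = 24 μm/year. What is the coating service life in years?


Service life = thickness / degradation rate
Life = 274 / 24 = 11.4 years

11.4 years


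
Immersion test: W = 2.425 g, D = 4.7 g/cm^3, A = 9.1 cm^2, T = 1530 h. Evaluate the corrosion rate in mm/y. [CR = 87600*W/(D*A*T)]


Apply the mm/y weight-loss relation: CR = 87600 * W / (D * A * T)
Numerator: 87600 * 2.425 = 212430.0
Denominator: 4.7 * 9.1 * 1530 = 65438.1
CR = 212430.0 / 65438.1 = 3.2463 mm/y

3.2463 mm/y


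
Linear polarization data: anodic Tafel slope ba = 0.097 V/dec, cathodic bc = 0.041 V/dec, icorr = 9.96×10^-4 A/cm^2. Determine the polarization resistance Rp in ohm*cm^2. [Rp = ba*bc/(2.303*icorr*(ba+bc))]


Apply the Stern-Geary equation: Rp = ba*bc / (2.303*icorr*(ba+bc))
ba*bc = 0.097*0.041 = 0.003977
ba+bc = 0.138; 2.303*icorr*(ba+bc) = 2.303*9.96×10^-4*0.138 = 3.1654274×10^-4
Rp = 0.003977 / 3.1654274×10^-4 = 12.56 ohm*cm^2

12.56 ohm*cm^2


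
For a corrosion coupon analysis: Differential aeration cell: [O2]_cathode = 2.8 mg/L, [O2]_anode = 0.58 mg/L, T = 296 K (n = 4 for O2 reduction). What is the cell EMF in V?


Apply the Nernst concentration-cell relation: E = (RT/nF)*ln(C_cathode/C_anode)
RT/nF = 8.314*296/(4*96485) = 0.00637649 V
ln(2.8/0.58) = 1.57435
E = 0.00637649 * 1.57435 = 0.01004 V

0.01004 V


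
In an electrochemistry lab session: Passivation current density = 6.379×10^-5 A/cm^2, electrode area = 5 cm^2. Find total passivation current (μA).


I = i_pass * A, then convert A → μA (×10^6)
I = 6.379×10^-5 * 5 * 10^6 = 318.95 μA

318.95 μA


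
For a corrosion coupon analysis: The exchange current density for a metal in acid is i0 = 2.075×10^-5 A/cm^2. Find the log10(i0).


i0 = 2.075×10^-5 A/cm^2
log10(i0) = -4.683

-4.683


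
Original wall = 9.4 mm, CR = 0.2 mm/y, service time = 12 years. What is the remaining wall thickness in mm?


Remaining wall = original − CR × time
t = 9.4 − 0.2*12 = 9.4 − 2.4 = 7.0 mm

7.0 mm


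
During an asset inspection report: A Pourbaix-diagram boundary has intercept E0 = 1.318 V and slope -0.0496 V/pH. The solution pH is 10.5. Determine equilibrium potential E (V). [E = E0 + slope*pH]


Apply the Pourbaix line equation: E = E0 + slope*pH
E = 1.318 + (-0.0496)*10.5 = 1.318 + (-0.5208) = 0.7972 V
Rounded to 4 decimal places: E = 0.7972 V

0.7972 V


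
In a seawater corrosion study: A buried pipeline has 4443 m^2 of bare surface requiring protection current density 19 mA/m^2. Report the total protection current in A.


I = area * current density, then convert mA → A (÷1000)
I = 4443 * 19 / 1000 = 84.42 A

84.42 A


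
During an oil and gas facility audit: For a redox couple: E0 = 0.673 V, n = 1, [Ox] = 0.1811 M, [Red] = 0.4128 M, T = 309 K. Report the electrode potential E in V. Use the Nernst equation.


Apply the Nernst equation: E = E0 + (RT/nF)*ln([Ox]/[Red])
Step 1: RT/nF = 8.314*309/(1*96485) = 0.02662617 V
Step 2: [Ox]/[Red] = 0.1811/0.4128 = 0.438711
Step 3: ln(0.438711) = -0.823914
Step 4: correction = 0.02662617 * -0.823914 = -0.022 V
E = 0.673 + -0.022 = 0.651 V

0.651 V


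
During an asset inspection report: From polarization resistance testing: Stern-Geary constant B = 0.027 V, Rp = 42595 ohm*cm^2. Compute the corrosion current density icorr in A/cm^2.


Apply the Stern-Geary relation: icorr = B / Rp
icorr = 0.027 / 42595 = 6.339×10^-7 A/cm^2

6.339×10^-7 A/cm^2


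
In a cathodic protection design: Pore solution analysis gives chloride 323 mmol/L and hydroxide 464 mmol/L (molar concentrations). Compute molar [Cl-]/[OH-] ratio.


Threshold parameter = [Cl-] / [OH-] (molar basis; both in mmol/L, so units cancel)
Ratio = 323 / 464 = 0.7

0.7


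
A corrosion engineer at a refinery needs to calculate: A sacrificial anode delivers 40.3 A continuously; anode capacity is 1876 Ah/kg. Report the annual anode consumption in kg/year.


Annual consumption = current * hours per year / capacity
Rate = 40.3 * 8760 / 1876 = 188.2 kg/year

188.2 kg/year


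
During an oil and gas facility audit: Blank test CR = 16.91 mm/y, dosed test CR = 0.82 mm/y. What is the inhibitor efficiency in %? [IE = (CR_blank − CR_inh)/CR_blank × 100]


Apply the inhibitor-efficiency definition: IE = (CR_blank − CR_inh)/CR_blank × 100
IE = (16.91 − 0.82) / 16.91 × 100
IE = 16.09 / 16.91 × 100 = 95.2 %

95.2 %


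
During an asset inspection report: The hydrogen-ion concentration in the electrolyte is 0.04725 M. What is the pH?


pH = −log10[H+]
pH = −log10(0.04725) = 1.33

1.33


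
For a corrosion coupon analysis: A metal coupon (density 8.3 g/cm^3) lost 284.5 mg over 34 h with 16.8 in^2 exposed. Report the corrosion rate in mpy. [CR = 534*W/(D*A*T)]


Apply the mpy weight-loss relation: CR = 534 * W / (D * A * T)
Numerator: 534 * 284.5 = 151923.0
Denominator: 8.3 * 16.8 * 34 = 4740.96
CR = 151923.0 / 4740.96 = 32.045 mpy

32.045 mpy


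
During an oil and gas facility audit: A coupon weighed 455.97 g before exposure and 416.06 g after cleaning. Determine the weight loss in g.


Weight loss = initial − final
WL = 455.97 − 416.06 = 39.91 g

39.91 g


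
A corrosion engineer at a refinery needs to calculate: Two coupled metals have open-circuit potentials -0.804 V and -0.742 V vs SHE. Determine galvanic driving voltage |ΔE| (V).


Driving voltage is the absolute potential difference.
|ΔE| = |-0.804 − (-0.742)| = 0.062 V

0.062 V


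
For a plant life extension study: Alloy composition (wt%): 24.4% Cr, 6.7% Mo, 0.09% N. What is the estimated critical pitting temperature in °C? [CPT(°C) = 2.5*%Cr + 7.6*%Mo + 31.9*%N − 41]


Apply the ASTM G48 empirical CPT estimate: CPT(°C) = 2.5*%Cr + 7.6*%Mo + 31.9*%N − 41
2.5*24.4 = 61; 7.6*6.7 = 50.92; 31.9*0.09 = 2.871
CPT = 61 + 50.92 + 2.871 − 41 = 73.791 °C
Rounded to 0.1 °C: CPT ≈ 73.8 °C

73.8 °C


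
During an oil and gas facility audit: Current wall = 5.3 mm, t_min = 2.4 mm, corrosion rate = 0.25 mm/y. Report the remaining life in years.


Apply the remaining-life relation: RL = (t_current − t_min) / CR
RL = (5.3 − 2.4) / 0.25 = 2.9 / 0.25 = 11.6 years

11.6 years


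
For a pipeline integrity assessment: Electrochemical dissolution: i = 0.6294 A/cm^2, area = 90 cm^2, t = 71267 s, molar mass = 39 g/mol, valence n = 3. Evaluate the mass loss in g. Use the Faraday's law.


Apply Faraday's law: m = i*A*t*M / (n*F)
Total charge passed Q = i*A*t = 0.6294*90*71267 = 4036990.482 C
m = Q*M/(n*F) = 4036990.482*39/(3*96485) = 543.928 g

543.928 g


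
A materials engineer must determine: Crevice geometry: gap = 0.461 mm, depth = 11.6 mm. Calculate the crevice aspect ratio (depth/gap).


Aspect ratio = depth / gap
Ratio = 11.6 / 0.461 = 25.2

25.2


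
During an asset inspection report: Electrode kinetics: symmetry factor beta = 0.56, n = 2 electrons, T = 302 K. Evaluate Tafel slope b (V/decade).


Apply the Tafel slope relation: b = 2.303*R*T/(beta*n*F)
Numerator: 2.303 * 8.314 * 302 = 5782.44
Denominator: 0.56 * 2 * 96485 = 108063.2
b = 5782.44 / 108063.2 = 0.054 V/decade

0.054 V/decade


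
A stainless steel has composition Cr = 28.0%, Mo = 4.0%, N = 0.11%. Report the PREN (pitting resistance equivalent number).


Apply the PREN formula: PREN = Cr + 3.3*Mo + 16*N
PREN = 28.0 + 3.3*4.0 + 16*0.11
PREN = 28.0 + 13.2 + 1.76 = 42.96

42.96


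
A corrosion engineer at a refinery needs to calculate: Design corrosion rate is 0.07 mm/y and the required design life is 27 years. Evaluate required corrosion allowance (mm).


Corrosion allowance = CR × design life
CA = 0.07 * 27 = 1.89 mm

1.89 mm


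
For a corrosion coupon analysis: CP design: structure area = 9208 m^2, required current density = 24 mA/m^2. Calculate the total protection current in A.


I = area * current density, then convert mA → A (÷1000)
I = 9208 * 24 / 1000 = 220.99 A

220.99 A


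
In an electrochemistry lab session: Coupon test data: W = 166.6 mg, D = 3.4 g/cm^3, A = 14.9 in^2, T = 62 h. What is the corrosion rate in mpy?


Apply the mpy weight-loss relation: CR = 534 * W / (D * A * T)
Numerator: 534 * 166.6 = 88964.4
Denominator: 3.4 * 14.9 * 62 = 3140.92
CR = 88964.4 / 3140.92 = 28.324 mpy

28.324 mpy


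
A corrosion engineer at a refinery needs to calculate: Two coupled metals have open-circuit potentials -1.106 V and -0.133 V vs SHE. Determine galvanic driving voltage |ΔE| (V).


Driving voltage is the absolute potential difference.
|ΔE| = |-1.106 − (-0.133)| = 0.973 V

0.973 V


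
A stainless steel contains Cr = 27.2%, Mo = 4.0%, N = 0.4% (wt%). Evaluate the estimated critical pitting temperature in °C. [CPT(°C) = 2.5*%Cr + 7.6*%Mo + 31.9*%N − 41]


Apply the ASTM G48 empirical CPT estimate: CPT(°C) = 2.5*%Cr + 7.6*%Mo + 31.9*%N − 41
2.5*27.2 = 68; 7.6*4.0 = 30.4; 31.9*0.4 = 12.76
CPT = 68 + 30.4 + 12.76 − 41 = 70.16 °C
Rounded to 0.1 °C: CPT ≈ 70.2 °C

70.2 °C


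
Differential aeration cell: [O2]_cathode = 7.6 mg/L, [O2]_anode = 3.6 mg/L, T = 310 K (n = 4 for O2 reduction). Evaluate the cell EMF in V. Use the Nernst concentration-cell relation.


Apply the Nernst concentration-cell relation: E = (RT/nF)*ln(C_cathode/C_anode)
RT/nF = 8.314*310/(4*96485) = 0.00667808 V
ln(7.6/3.6) = 0.74721
E = 0.00667808 * 0.74721 = 0.00499 V

0.00499 V


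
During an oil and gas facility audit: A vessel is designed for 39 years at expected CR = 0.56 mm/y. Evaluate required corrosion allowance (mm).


Corrosion allowance = CR × design life
CA = 0.56 * 39 = 21.84 mm

21.84 mm


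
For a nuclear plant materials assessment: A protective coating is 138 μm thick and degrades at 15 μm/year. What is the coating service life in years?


Service life = thickness / degradation rate
Life = 138 / 15 = 9.2 years

9.2 years


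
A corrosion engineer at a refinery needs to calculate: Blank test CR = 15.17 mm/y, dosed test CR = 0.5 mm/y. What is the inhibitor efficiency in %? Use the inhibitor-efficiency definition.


Apply the inhibitor-efficiency definition: IE = (CR_blank − CR_inh)/CR_blank × 100
IE = (15.17 − 0.5) / 15.17 × 100
IE = 14.67 / 15.17 × 100 = 96.7 %

96.7 %


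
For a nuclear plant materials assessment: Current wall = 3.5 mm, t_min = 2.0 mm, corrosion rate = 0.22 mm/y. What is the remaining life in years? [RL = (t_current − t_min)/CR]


Apply the remaining-life relation: RL = (t_current − t_min) / CR
RL = (3.5 − 2.0) / 0.22 = 1.5 / 0.22 = 6.8 years

6.8 years


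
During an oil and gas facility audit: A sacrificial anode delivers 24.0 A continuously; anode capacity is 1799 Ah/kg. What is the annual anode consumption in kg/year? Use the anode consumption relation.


Annual consumption = current * hours per year / capacity
Rate = 24.0 * 8760 / 1799 = 116.9 kg/year

116.9 kg/year


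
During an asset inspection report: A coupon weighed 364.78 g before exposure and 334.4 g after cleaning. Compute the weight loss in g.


Weight loss = initial − final
WL = 364.78 − 334.4 = 30.38 g

30.38 g


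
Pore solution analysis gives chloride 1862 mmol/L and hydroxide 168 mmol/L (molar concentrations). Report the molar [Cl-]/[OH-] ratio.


Threshold parameter = [Cl-] / [OH-] (molar basis; both in mmol/L, so units cancel)
Ratio = 1862 / 168 = 11.08

11.08


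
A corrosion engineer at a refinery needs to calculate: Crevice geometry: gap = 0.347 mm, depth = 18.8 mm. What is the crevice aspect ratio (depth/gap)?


Aspect ratio = depth / gap
Ratio = 18.8 / 0.347 = 54.2

54.2


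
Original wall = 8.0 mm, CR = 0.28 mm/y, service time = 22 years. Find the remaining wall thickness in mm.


Remaining wall = original − CR × time
t = 8.0 − 0.28*22 = 8.0 − 6.16 = 1.84 mm

1.84 mm


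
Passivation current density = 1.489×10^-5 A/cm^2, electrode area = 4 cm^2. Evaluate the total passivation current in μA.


I = i_pass * A, then convert A → μA (×10^6)
I = 1.489×10^-5 * 4 * 10^6 = 59.56 μA

59.56 μA


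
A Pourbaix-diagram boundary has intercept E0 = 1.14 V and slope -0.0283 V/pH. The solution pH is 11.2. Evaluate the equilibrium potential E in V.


Apply the Pourbaix line equation: E = E0 + slope*pH
E = 1.14 + (-0.0283)*11.2 = 1.14 + (-0.31696) = 0.82304 V
Rounded to 3 decimal places: E = 0.823 V

0.823 V


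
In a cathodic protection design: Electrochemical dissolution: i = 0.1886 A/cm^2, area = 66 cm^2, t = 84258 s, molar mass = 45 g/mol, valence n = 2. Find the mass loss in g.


Apply Faraday's law: m = i*A*t*M / (n*F)
Total charge passed Q = i*A*t = 0.1886*66*84258 = 1048809.8808 C
m = Q*M/(n*F) = 1048809.8808*45/(2*96485) = 244.57918 g

244.57918 g


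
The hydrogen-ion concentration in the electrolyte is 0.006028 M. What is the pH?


pH = −log10[H+]
pH = −log10(0.006028) = 2.22

2.22


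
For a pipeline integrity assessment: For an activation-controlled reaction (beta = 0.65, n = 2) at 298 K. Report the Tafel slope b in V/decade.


Apply the Tafel slope relation: b = 2.303*R*T/(beta*n*F)
Numerator: 2.303 * 8.314 * 298 = 5705.85
Denominator: 0.65 * 2 * 96485 = 125430.5
b = 5705.85 / 125430.5 = 0.0455 V/decade

0.0455 V/decade
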